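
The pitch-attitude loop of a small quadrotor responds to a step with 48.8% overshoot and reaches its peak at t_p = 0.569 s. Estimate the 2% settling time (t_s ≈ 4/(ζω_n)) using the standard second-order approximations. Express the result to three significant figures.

t_s ≈ 3.17 s

The overshoot fixes ζ = −ln(OS)/√(π²+ln²(OS)) = 0.223.
t_p = π/ω_d ⇒ ω_d = 5.52 rad/s; then ω_n = ω_d/√(1−ζ²) = 5.66 rad/s.
t_s ≈ 4/(ζω_n) = 4/(0.223·5.66) = 3.17 s.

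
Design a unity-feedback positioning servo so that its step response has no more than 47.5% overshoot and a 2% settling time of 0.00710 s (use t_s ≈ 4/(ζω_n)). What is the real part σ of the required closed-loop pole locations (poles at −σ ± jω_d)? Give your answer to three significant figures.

The settling-time spec alone fixes σ = ζω_n = 4/t_s = 4/0.00710 = 563.
(Overshoot then fixes ζ = 0.231 and hence ω_d = σ·√(1−ζ²)/ζ = 2380 rad/s.)

σ ≈ 563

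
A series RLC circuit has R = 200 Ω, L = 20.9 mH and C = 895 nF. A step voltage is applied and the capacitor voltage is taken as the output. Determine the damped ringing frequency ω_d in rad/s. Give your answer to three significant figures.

ω_d ≈ 5530 rad/s

For a series RLC circuit (capacitor voltage as output), ω_n = 1/√(LC) = 1/√(20.9 mH · 895 nF) = 7310 rad/s.
ζ = (R/2)·√(C/L) = (200/2)·√(895 nF/20.9 mH) = 0.654.
ω_d = 7310·√(1 − 0.654²) = 5530 rad/s.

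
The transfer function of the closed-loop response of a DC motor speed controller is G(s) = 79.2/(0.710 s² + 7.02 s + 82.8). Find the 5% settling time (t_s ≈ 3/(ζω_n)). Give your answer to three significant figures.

Dividing through by 0.710: denominator becomes s² + 9.887 s + 116.6.
So ω_n = √116.6 = 10.8 rad/s and ζ = 9.887/(2·10.8) = 0.458.
t_s ≈ 3/(ζω_n) = 0.607 s.

t_s ≈ 0.607 s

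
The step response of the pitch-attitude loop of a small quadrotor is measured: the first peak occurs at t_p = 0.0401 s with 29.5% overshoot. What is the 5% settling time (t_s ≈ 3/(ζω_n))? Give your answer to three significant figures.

From the overshoot, ζ = −ln(OS)/√(π²+ln²(OS)) = 0.362.
From t_p = π/ω_d, ω_d = π/0.0401 = 78.3 rad/s, so ω_n = ω_d/√(1−ζ²) = 84.1 rad/s.
t_s ≈ 3/(ζω_n) = 3/(0.362·84.1) = 0.0985 s.

t_s ≈ 0.0985 s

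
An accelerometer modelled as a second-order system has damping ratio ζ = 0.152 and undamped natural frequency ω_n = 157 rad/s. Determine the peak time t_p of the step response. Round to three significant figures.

The damped frequency is ω_d = ω_n√(1−ζ²) = 157·√(1−0.0231) = 155 rad/s.
Peak time t_p = π/ω_d = π/155 = 0.0202 s.

t_p ≈ 0.0202 s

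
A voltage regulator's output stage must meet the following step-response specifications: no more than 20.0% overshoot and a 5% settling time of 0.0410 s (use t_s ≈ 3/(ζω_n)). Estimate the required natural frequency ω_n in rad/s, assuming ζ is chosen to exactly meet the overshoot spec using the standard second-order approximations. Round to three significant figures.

Inverting the overshoot relation: ζ = |ln 0.200|/√(π² + ln²0.200) = 0.456.
Then ω_n = 3/(ζ t_s) = 3/(0.456 × 0.0410) = 160 rad/s.

ω_n ≈ 160 rad/s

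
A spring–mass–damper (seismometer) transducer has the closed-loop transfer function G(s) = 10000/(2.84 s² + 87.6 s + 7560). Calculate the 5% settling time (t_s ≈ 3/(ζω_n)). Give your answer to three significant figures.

Dividing through by 2.84: denominator becomes s² + 30.85 s + 2662.
So ω_n = √2662 = 51.6 rad/s and ζ = 30.85/(2·51.6) = 0.299.
t_s ≈ 3/(ζω_n) = 0.195 s.

t_s ≈ 0.195 s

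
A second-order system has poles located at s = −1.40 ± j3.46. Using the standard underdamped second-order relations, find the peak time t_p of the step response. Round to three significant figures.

t_p = π/ω_d with ω_d = 3.46 (the imaginary part), so t_p = 0.908 s.

t_p ≈ 0.908 s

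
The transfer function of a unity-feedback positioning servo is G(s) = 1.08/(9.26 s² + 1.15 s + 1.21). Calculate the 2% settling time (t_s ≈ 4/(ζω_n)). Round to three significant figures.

t_s ≈ 64.4 s

Dividing through by 9.26: denominator becomes s² + 0.1242 s + 0.1307.
So ω_n = √0.1307 = 0.361 rad/s and ζ = 0.1242/(2·0.361) = 0.172.
t_s ≈ 4/(ζω_n) = 64.4 s.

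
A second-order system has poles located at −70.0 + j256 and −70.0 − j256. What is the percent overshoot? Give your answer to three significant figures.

|pole| = ω_n = √(70.0² + 256²) = 265 rad/s; ζ = cos θ = σ/ω_n = 0.264.
Overshoot: exp(−π·0.264/√(1−0.264²)) = 0.424, i.e. 42.4%.

%OS ≈ 42.4%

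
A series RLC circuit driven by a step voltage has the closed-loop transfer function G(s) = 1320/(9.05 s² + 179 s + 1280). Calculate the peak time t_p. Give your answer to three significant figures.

t_p ≈ 0.476 s

Dividing through by 9.05: denominator becomes s² + 19.78 s + 141.4.
So ω_n = √141.4 = 11.9 rad/s and ζ = 19.78/(2·11.9) = 0.832.
ω_d = 11.9·√(1 − 0.832²) = 6.61 rad/s. t_p = π/ω_d = 0.476 s.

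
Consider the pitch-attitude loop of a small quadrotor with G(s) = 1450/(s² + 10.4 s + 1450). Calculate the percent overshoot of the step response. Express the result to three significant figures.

ω_n = √1450 = 38.1 rad/s; ζ = 10.4/(2·38.1) = 0.137.
Overshoot: exp(−π·0.137/√(1−0.137²)) = 0.649, i.e. 64.9%.

%OS ≈ 64.9%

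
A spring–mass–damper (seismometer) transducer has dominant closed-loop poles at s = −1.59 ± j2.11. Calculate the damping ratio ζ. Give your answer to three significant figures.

ζ ≈ 0.602

The poles are at −σ ± jω_d with σ = 1.59 and ω_d = 2.11, so ω_n = √(σ²+ω_d²) = 2.64 rad/s and ζ = σ/ω_n = 0.602.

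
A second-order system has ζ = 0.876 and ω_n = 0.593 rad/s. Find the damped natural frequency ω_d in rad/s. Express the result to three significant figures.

ω_d ≈ 0.286 rad/s

ω_d = ω_n√(1−ζ²) = 0.593·√0.233 = 0.286 rad/s.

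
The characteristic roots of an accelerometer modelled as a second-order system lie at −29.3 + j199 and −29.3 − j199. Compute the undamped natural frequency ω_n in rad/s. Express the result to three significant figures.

The poles are at −σ ± jω_d with σ = 29.3 and ω_d = 199, so ω_n = √(σ²+ω_d²) = 201 rad/s and ζ = σ/ω_n = 0.146.

ω_n ≈ 201 rad/s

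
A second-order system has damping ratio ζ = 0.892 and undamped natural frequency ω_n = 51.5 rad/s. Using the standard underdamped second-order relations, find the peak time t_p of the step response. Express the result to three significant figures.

The damped frequency is ω_d = ω_n√(1−ζ²) = 51.5·√(1−0.796) = 23.3 rad/s.
Peak time t_p = π/ω_d = π/23.3 = 0.135 s.

t_p ≈ 0.135 s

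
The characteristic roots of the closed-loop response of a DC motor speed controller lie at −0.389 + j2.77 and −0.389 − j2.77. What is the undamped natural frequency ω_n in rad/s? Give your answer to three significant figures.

ω_n ≈ 2.80 rad/s

|pole| = ω_n = √(0.389² + 2.77²) = 2.80 rad/s; ζ = cos θ = σ/ω_n = 0.139.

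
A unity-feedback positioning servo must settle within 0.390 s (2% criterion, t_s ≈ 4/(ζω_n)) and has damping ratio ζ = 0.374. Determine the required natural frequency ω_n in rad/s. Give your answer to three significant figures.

Rearranging t_s ≈ 4/(ζω_n) gives ω_n = 4/(ζ·t_s) = 4/(0.374 × 0.390) = 27.4 rad/s.

ω_n ≈ 27.4 rad/s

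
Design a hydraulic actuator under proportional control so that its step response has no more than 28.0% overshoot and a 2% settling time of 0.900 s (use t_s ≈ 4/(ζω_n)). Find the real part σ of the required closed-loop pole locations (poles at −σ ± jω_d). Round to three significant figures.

The settling-time spec alone fixes σ = ζω_n = 4/t_s = 4/0.900 = 4.44.
(Overshoot then fixes ζ = 0.376 and hence ω_d = σ·√(1−ζ²)/ζ = 11.0 rad/s.)

σ ≈ 4.44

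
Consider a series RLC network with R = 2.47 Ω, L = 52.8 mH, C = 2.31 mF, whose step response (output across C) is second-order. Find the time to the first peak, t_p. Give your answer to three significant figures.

t_p ≈ 0.0359 s

For a series RLC circuit (capacitor voltage as output), ω_n = 1/√(LC) = 1/√(52.8 mH · 2.31 mF) = 90.5 rad/s.
ζ = (R/2)·√(C/L) = (2.47/2)·√(2.31 mF/52.8 mH) = 0.258.
The damped frequency ω_d = ω_n√(1−ζ²) = 87.5 rad/s. t_p = π/ω_d = 0.0359 s.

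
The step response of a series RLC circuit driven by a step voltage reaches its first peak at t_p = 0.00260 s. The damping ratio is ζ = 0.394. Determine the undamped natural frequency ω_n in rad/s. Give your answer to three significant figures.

ω_n ≈ 1310 rad/s

Peak time t_p = π/ω_d, so ω_d = π/t_p = π/0.00260 = 1210 rad/s.
ω_n = ω_d/√(1−ζ²) = 1210/√0.845 = 1310 rad/s.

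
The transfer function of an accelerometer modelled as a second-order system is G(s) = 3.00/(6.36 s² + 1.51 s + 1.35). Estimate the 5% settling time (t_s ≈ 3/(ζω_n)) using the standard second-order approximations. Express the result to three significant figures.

Dividing through by 6.36: denominator becomes s² + 0.2374 s + 0.2123.
So ω_n = √0.2123 = 0.461 rad/s and ζ = 0.2374/(2·0.461) = 0.258.
t_s ≈ 3/(ζω_n) = 25.3 s.

t_s ≈ 25.3 s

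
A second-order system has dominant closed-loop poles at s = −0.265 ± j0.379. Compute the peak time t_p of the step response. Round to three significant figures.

t_p = π/ω_d with ω_d = 0.379 (the imaginary part), so t_p = 8.29 s.

t_p ≈ 8.29 s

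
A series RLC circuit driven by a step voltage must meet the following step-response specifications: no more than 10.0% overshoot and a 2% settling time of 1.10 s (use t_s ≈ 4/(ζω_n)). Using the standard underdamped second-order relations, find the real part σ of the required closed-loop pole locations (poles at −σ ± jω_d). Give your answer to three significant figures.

The settling-time spec alone fixes σ = ζω_n = 4/t_s = 4/1.10 = 3.64.
(Overshoot then fixes ζ = 0.591 and hence ω_d = σ·√(1−ζ²)/ζ = 4.96 rad/s.)

σ ≈ 3.64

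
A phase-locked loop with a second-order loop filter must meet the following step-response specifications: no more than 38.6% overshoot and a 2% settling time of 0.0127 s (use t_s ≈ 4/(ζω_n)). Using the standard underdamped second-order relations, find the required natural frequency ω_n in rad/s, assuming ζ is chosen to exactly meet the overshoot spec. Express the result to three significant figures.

ω_n ≈ 1090 rad/s

ζ = −ln(OS)/√(π² + (ln OS)²). With OS = 0.386, ln OS = −0.9519 and ζ = 0.9519/3.283 = 0.290.
Then ω_n = 4/(ζ t_s) = 4/(0.290 × 0.0127) = 1090 rad/s.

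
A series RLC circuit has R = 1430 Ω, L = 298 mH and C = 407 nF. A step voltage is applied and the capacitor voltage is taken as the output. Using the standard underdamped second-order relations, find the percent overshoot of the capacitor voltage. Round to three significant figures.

%OS ≈ 0.841%

For a series RLC circuit (capacitor voltage as output), ω_n = 1/√(LC) = 1/√(298 mH · 407 nF) = 2870 rad/s.
ζ = (R/2)·√(C/L) = (1430/2)·√(407 nF/298 mH) = 0.836.
Overshoot: exp(−π·0.836/√(1−0.836²)) = 0.00841, i.e. 0.841%.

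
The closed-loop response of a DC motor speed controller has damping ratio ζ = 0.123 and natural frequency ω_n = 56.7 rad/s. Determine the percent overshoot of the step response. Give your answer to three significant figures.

For an underdamped second-order system, %OS = 100·exp(−πζ/√(1−ζ²)).
πζ/√(1−ζ²) = π·0.123/√(1−0.0151) = 0.3894, so %OS = 100·e^(−0.3894) = 67.7%.

%OS ≈ 67.7%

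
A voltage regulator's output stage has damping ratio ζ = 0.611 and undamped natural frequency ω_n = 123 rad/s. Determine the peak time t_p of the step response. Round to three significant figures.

The damped frequency is ω_d = ω_n√(1−ζ²) = 123·√(1−0.373) = 97.4 rad/s.
Peak time t_p = π/ω_d = π/97.4 = 0.0323 s.

t_p ≈ 0.0323 s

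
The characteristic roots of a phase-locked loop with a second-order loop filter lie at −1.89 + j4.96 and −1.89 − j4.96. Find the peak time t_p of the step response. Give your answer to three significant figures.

t_p = π/ω_d with ω_d = 4.96 (the imaginary part), so t_p = 0.633 s.

t_p ≈ 0.633 s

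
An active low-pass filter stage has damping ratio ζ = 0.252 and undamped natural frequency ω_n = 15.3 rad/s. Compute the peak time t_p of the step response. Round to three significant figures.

t_p ≈ 0.212 s

The damped frequency is ω_d = ω_n√(1−ζ²) = 15.3·√(1−0.0635) = 14.8 rad/s.
Peak time t_p = π/ω_d = π/14.8 = 0.212 s.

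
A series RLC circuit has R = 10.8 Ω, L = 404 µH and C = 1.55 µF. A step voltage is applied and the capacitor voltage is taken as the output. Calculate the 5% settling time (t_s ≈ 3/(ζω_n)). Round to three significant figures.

t_s ≈ 0.000224 s

For a series RLC circuit (capacitor voltage as output), ω_n = 1/√(LC) = 1/√(404 µH · 1.55 µF) = 40000 rad/s.
ζ = (R/2)·√(C/L) = (10.8/2)·√(1.55 µF/404 µH) = 0.334.
t_s ≈ 3/(ζω_n) = 0.000224 s.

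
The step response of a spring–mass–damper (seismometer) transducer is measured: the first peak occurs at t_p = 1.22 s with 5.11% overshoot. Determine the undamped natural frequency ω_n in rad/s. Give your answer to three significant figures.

ω_n ≈ 3.55 rad/s

The overshoot fixes ζ = −ln(OS)/√(π²+ln²(OS)) = 0.687.
From t_p = π/ω_d, ω_d = π/1.22 = 2.58 rad/s, so ω_n = ω_d/√(1−ζ²) = 3.55 rad/s.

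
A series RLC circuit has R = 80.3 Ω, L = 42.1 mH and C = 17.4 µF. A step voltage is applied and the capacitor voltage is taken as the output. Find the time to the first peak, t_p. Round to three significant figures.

t_p ≈ 0.00465 s

For a series RLC circuit (capacitor voltage as output), ω_n = 1/√(LC) = 1/√(42.1 mH · 17.4 µF) = 1170 rad/s.
ζ = (R/2)·√(C/L) = (80.3/2)·√(17.4 µF/42.1 mH) = 0.816.
ω_d = 1170·√(1 − 0.816²) = 675 rad/s. t_p = π/ω_d = 0.00465 s.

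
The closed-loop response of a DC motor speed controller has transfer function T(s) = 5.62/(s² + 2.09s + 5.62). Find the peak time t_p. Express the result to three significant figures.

Matching coefficients with s² + 2ζω_n s + ω_n² gives ω_n² = 5.62 ⇒ ω_n = 2.37 rad/s, and ζ = 2.09/(2ω_n) = 0.441.
The damped frequency ω_d = ω_n√(1−ζ²) = 2.13 rad/s. Then t_p = π/ω_d = 1.48 s.

t_p ≈ 1.48 s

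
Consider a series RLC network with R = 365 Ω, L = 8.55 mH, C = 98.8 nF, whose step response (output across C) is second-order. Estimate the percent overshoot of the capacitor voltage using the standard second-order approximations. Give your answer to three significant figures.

%OS ≈ 8.33%

For a series RLC circuit (capacitor voltage as output), ω_n = 1/√(LC) = 1/√(8.55 mH · 98.8 nF) = 34400 rad/s.
ζ = (R/2)·√(C/L) = (365/2)·√(98.8 nF/8.55 mH) = 0.620.
%OS = 100 e^{−πζ/√(1−ζ²)} with ζ = 0.620 gives 8.33%.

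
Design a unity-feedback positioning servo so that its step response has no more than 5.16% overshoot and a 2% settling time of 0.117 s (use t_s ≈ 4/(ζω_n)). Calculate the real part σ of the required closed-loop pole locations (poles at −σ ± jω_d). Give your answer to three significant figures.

The settling-time spec alone fixes σ = ζω_n = 4/t_s = 4/0.117 = 34.2.
(Overshoot then fixes ζ = 0.686 and hence ω_d = σ·√(1−ζ²)/ζ = 36.2 rad/s.)

σ ≈ 34.2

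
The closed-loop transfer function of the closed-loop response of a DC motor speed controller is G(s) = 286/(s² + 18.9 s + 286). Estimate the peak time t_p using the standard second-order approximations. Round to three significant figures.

t_p ≈ 0.224 s

Matching coefficients with s² + 2ζω_n s + ω_n² gives ω_n² = 286 ⇒ ω_n = 16.9 rad/s, and ζ = 18.9/(2ω_n) = 0.559.
The damped frequency ω_d = ω_n√(1−ζ²) = 14.0 rad/s. Then t_p = π/ω_d = 0.224 s.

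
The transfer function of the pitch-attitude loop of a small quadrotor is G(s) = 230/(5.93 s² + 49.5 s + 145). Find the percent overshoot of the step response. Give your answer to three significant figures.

Dividing through by 5.93: denominator becomes s² + 8.347 s + 24.45.
So ω_n = √24.45 = 4.94 rad/s and ζ = 8.347/(2·4.94) = 0.844.
Overshoot: exp(−π·0.844/√(1−0.844²)) = 0.00712, i.e. 0.712%.

%OS ≈ 0.712%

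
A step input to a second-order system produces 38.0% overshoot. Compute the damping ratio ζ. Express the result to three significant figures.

Inverting the overshoot relation: ζ = |ln 0.380|/√(π² + ln²0.380) = 0.294.

ζ ≈ 0.294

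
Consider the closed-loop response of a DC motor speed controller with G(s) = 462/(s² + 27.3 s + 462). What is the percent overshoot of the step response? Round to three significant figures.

ω_n = √462 = 21.5 rad/s; ζ = 27.3/(2·21.5) = 0.635.
%OS = 100 e^{−πζ/√(1−ζ²)} with ζ = 0.635 gives 7.56%.

%OS ≈ 7.56%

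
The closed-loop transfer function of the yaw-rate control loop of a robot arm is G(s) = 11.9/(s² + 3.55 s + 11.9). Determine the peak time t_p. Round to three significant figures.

t_p ≈ 1.06 s

Matching coefficients with s² + 2ζω_n s + ω_n² gives ω_n² = 11.9 ⇒ ω_n = 3.45 rad/s, and ζ = 3.55/(2ω_n) = 0.515.
ω_d = ω_n√(1−ζ²) = 2.96 rad/s. Then t_p = π/ω_d = 1.06 s.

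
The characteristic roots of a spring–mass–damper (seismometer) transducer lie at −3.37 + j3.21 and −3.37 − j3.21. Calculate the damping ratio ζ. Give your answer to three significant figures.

ζ ≈ 0.724

The poles are at −σ ± jω_d with σ = 3.37 and ω_d = 3.21, so ω_n = √(σ²+ω_d²) = 4.65 rad/s and ζ = σ/ω_n = 0.724.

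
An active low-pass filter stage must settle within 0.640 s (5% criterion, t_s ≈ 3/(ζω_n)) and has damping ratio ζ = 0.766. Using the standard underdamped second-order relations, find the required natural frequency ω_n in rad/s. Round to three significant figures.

Rearranging t_s ≈ 3/(ζω_n) gives ω_n = 3/(ζ·t_s) = 3/(0.766 × 0.640) = 6.12 rad/s.

ω_n ≈ 6.12 rad/s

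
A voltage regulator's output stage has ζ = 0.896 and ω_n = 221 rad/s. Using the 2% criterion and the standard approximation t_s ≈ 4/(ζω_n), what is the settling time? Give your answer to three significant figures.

t_s ≈ 4/(ζω_n) = 4/(0.896 × 221) = 0.0202 s.

t_s ≈ 0.0202 s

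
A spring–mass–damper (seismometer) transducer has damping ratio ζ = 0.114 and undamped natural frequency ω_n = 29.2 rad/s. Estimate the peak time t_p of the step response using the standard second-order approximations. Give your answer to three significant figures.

The damped frequency is ω_d = ω_n√(1−ζ²) = 29.2·√(1−0.0130) = 29.0 rad/s.
Peak time t_p = π/ω_d = π/29.0 = 0.108 s.

t_p ≈ 0.108 s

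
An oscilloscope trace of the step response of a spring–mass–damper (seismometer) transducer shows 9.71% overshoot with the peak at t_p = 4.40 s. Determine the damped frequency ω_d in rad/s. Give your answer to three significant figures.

t_p = π/ω_d, so ω_d = π/4.40 = 0.714 rad/s.

ω_d ≈ 0.714 rad/s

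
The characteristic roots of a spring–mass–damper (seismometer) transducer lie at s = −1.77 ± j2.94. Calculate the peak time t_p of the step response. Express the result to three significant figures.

t_p = π/ω_d with ω_d = 2.94 (the imaginary part), so t_p = 1.07 s.

t_p ≈ 1.07 s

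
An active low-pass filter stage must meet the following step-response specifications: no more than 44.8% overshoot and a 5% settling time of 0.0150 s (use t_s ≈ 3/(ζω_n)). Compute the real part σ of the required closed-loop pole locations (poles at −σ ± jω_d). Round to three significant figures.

σ ≈ 200

The settling-time spec alone fixes σ = ζω_n = 3/t_s = 3/0.0150 = 200.
(Overshoot then fixes ζ = 0.248 and hence ω_d = σ·√(1−ζ²)/ζ = 783 rad/s.)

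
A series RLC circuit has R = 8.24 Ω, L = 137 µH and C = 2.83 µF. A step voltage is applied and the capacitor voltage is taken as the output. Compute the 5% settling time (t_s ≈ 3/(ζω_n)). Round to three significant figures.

For a series RLC circuit (capacitor voltage as output), ω_n = 1/√(LC) = 1/√(137 µH · 2.83 µF) = 50800 rad/s.
ζ = (R/2)·√(C/L) = (8.24/2)·√(2.83 µF/137 µH) = 0.592.
t_s ≈ 3/(ζω_n) = 0.0000998 s.

t_s ≈ 0.0000998 s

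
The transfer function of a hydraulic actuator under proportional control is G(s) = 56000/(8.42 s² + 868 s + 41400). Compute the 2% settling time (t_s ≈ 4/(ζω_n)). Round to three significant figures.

Dividing through by 8.42: denominator becomes s² + 103.1 s + 4917.
So ω_n = √4917 = 70.1 rad/s and ζ = 103.1/(2·70.1) = 0.735.
t_s ≈ 4/(ζω_n) = 0.0776 s.

t_s ≈ 0.0776 s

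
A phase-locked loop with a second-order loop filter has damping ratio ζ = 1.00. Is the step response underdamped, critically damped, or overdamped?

Since ζ = 1, the system is critically damped.

critically damped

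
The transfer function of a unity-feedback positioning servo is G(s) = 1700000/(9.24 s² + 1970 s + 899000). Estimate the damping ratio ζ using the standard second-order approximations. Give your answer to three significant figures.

Dividing through by 9.24: denominator becomes s² + 213.2 s + 97290.
So ω_n = √97290 = 312 rad/s and ζ = 213.2/(2·312) = 0.342.

ζ ≈ 0.342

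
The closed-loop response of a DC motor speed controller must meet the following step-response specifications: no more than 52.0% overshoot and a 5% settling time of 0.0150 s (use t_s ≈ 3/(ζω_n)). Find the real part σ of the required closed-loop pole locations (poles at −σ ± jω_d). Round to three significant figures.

σ ≈ 200

The settling-time spec alone fixes σ = ζω_n = 3/t_s = 3/0.0150 = 200.
(Overshoot then fixes ζ = 0.204 and hence ω_d = σ·√(1−ζ²)/ζ = 961 rad/s.)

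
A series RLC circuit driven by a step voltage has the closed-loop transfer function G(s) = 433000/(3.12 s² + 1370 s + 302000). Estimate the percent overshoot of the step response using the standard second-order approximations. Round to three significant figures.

Dividing through by 3.12: denominator becomes s² + 439.1 s + 96790.
So ω_n = √96790 = 311 rad/s and ζ = 439.1/(2·311) = 0.706.
%OS = 100 e^{−πζ/√(1−ζ²)} with ζ = 0.706 gives 4.38%.

%OS ≈ 4.38%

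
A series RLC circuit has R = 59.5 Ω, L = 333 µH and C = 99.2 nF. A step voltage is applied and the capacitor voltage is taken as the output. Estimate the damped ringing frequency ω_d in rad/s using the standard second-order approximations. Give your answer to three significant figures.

ω_d ≈ 149000 rad/s

For a series RLC circuit (capacitor voltage as output), ω_n = 1/√(LC) = 1/√(333 µH · 99.2 nF) = 174000 rad/s.
ζ = (R/2)·√(C/L) = (59.5/2)·√(99.2 nF/333 µH) = 0.513.
ω_d = 174000·√(1 − 0.513²) = 149000 rad/s.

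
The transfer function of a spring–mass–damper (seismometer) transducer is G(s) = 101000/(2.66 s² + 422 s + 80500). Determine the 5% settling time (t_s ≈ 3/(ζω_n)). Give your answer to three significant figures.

t_s ≈ 0.0378 s

Dividing through by 2.66: denominator becomes s² + 158.6 s + 30260.
So ω_n = √30260 = 174 rad/s and ζ = 158.6/(2·174) = 0.456.
t_s ≈ 3/(ζω_n) = 0.0378 s.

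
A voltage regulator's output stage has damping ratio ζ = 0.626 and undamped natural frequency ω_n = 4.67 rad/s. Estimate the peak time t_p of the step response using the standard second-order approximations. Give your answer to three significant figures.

The damped frequency is ω_d = ω_n√(1−ζ²) = 4.67·√(1−0.392) = 3.64 rad/s.
Peak time t_p = π/ω_d = π/3.64 = 0.863 s.

t_p ≈ 0.863 s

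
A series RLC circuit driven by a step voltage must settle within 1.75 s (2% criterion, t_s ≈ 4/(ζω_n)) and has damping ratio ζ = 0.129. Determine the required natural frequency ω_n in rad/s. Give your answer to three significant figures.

ω_n ≈ 17.7 rad/s

Rearranging t_s ≈ 4/(ζω_n) gives ω_n = 4/(ζ·t_s) = 4/(0.129 × 1.75) = 17.7 rad/s.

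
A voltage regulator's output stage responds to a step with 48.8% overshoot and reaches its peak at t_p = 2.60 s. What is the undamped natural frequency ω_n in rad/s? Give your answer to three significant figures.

From the overshoot, ζ = −ln(OS)/√(π²+ln²(OS)) = 0.223.
t_p = π/ω_d ⇒ ω_d = 1.21 rad/s; then ω_n = ω_d/√(1−ζ²) = 1.24 rad/s.

ω_n ≈ 1.24 rad/s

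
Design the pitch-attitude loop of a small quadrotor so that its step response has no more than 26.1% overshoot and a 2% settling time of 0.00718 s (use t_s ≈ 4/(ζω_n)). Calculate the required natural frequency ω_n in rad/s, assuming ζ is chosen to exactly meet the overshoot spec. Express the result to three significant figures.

ω_n ≈ 1420 rad/s

From %OS = 100·exp(−πζ/√(1−ζ²)), invert to get ζ = −ln(OS)/√(π² + ln²(OS)) with OS = 0.261.
−ln 0.261 = 1.343, so ζ = 1.343/√(π² + 1.804) = 0.393.
Then ω_n = 4/(ζ t_s) = 4/(0.393 × 0.00718) = 1420 rad/s.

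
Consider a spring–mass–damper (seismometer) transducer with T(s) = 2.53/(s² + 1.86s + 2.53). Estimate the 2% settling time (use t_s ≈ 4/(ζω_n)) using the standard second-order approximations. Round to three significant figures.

t_s ≈ 4.30 s

Matching coefficients with s² + 2ζω_n s + ω_n² gives ω_n² = 2.53 ⇒ ω_n = 1.59 rad/s, and ζ = 1.86/(2ω_n) = 0.585.
t_s ≈ 4/(ζω_n) = 4/(0.585·1.59) = 4.30 s.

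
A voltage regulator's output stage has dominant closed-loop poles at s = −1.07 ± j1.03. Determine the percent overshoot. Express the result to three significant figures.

%OS ≈ 3.83%

With σ = 1.07, ω_d = 1.03: ω_n = √(σ²+ω_d²) = 1.49 rad/s, ζ = σ/ω_n = 0.720.
Overshoot: exp(−π·0.720/√(1−0.720²)) = 0.0383, i.e. 3.83%.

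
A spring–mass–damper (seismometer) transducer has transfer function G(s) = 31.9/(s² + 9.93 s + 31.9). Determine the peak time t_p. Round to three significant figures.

Matching coefficients with s² + 2ζω_n s + ω_n² gives ω_n² = 31.9 ⇒ ω_n = 5.65 rad/s, and ζ = 9.93/(2ω_n) = 0.879.
The damped frequency ω_d = ω_n√(1−ζ²) = 2.69 rad/s. Then t_p = π/ω_d = 1.17 s.

t_p ≈ 1.17 s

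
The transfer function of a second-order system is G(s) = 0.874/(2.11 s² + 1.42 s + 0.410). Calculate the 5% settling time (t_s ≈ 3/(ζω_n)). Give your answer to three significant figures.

Dividing through by 2.11: denominator becomes s² + 0.6730 s + 0.1943.
So ω_n = √0.1943 = 0.441 rad/s and ζ = 0.6730/(2·0.441) = 0.763.
t_s ≈ 3/(ζω_n) = 8.92 s.

t_s ≈ 8.92 s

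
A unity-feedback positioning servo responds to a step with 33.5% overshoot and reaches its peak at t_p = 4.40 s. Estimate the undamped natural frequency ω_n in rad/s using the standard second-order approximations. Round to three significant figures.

From the overshoot, ζ = −ln(OS)/√(π²+ln²(OS)) = 0.329.
t_p = π/ω_d ⇒ ω_d = 0.714 rad/s; then ω_n = ω_d/√(1−ζ²) = 0.756 rad/s.

ω_n ≈ 0.756 rad/s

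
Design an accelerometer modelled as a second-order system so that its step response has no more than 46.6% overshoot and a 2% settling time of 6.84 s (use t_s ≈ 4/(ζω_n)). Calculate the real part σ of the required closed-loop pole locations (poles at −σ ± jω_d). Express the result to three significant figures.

The settling-time spec alone fixes σ = ζω_n = 4/t_s = 4/6.84 = 0.585.
(Overshoot then fixes ζ = 0.236 and hence ω_d = σ·√(1−ζ²)/ζ = 2.41 rad/s.)

σ ≈ 0.585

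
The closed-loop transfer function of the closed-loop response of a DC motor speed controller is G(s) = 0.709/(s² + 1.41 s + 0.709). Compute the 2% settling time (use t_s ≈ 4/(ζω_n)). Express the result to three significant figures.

t_s ≈ 5.67 s

Comparing the denominator to s² + 2ζω_n s + ω_n²: ω_n = √0.709 = 0.842 rad/s, and 2ζω_n = 1.41 so ζ = 1.41/(2·0.842) = 0.837.
t_s ≈ 4/(ζω_n) = 4/(0.837·0.842) = 5.67 s.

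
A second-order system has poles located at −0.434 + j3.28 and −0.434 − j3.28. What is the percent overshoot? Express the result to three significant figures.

The poles are at −σ ± jω_d with σ = 0.434 and ω_d = 3.28, so ω_n = √(σ²+ω_d²) = 3.31 rad/s and ζ = σ/ω_n = 0.131.
Overshoot: exp(−π·0.131/√(1−0.131²)) = 0.660, i.e. 66.0%.

%OS ≈ 66.0%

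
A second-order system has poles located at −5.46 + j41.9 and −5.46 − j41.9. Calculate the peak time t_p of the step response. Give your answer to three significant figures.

t_p ≈ 0.0750 s

t_p = π/ω_d with ω_d = 41.9 (the imaginary part), so t_p = 0.0750 s.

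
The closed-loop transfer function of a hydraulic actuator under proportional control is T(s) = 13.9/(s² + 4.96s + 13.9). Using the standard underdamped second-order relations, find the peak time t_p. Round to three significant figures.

ω_n = √13.9 = 3.73 rad/s; ζ = 4.96/(2·3.73) = 0.665.
ω_d = ω_n√(1−ζ²) = 2.78 rad/s. Then t_p = π/ω_d = 1.13 s.

t_p ≈ 1.13 s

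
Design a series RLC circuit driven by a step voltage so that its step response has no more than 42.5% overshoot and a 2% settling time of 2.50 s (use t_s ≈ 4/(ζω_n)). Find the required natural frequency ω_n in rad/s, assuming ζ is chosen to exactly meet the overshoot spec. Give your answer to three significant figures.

ω_n ≈ 6.09 rad/s

Inverting the overshoot relation: ζ = |ln 0.425|/√(π² + ln²0.425) = 0.263.
From t_s ≈ 4/(ζω_n): ω_n = 4/(ζ·t_s) = 4/(0.263·2.50) = 6.09 rad/s.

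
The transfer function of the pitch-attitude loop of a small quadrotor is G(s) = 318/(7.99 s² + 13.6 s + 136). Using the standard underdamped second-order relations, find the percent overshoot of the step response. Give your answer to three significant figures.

%OS ≈ 51.6%

Dividing through by 7.99: denominator becomes s² + 1.702 s + 17.02.
So ω_n = √17.02 = 4.13 rad/s and ζ = 1.702/(2·4.13) = 0.206.
%OS = 100·exp(−πζ/√(1−ζ²)) = 51.6%.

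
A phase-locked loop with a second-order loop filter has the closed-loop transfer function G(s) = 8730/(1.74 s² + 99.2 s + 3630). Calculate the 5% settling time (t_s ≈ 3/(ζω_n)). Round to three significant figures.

t_s ≈ 0.105 s

Dividing through by 1.74: denominator becomes s² + 57.01 s + 2086.
So ω_n = √2086 = 45.7 rad/s and ζ = 57.01/(2·45.7) = 0.624.
t_s ≈ 3/(ζω_n) = 0.105 s.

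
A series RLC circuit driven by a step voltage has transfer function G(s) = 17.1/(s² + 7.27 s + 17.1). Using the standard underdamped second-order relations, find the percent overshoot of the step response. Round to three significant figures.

%OS ≈ 0.305%

Comparing the denominator to s² + 2ζω_n s + ω_n²: ω_n = √17.1 = 4.14 rad/s, and 2ζω_n = 7.27 so ζ = 7.27/(2·4.14) = 0.879.
%OS = 100·exp(−πζ/√(1−ζ²)) = 0.305%.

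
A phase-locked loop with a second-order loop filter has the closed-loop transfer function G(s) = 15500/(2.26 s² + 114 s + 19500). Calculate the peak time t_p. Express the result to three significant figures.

Dividing through by 2.26: denominator becomes s² + 50.44 s + 8628.
So ω_n = √8628 = 92.9 rad/s and ζ = 50.44/(2·92.9) = 0.272.
ω_d = ω_n√(1−ζ²) = 89.4 rad/s. t_p = π/ω_d = 0.0351 s.

t_p ≈ 0.0351 s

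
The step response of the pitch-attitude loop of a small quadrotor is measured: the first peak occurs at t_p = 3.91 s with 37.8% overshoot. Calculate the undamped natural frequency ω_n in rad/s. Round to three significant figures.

ω_n ≈ 0.841 rad/s

From the overshoot, ζ = −ln(OS)/√(π²+ln²(OS)) = 0.296.
t_p = π/ω_d ⇒ ω_d = 0.803 rad/s; then ω_n = ω_d/√(1−ζ²) = 0.841 rad/s.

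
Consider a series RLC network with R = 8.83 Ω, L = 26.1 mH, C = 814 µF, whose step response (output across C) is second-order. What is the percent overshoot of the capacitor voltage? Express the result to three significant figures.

%OS ≈ 2.00%

For a series RLC circuit (capacitor voltage as output), ω_n = 1/√(LC) = 1/√(26.1 mH · 814 µF) = 217 rad/s.
ζ = (R/2)·√(C/L) = (8.83/2)·√(814 µF/26.1 mH) = 0.780.
%OS = 100·exp(−πζ/√(1−ζ²)) = 2.00%.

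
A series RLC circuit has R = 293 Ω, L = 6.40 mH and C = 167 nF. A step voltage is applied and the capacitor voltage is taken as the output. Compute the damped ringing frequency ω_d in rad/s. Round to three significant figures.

ω_d ≈ 20300 rad/s

For a series RLC circuit (capacitor voltage as output), ω_n = 1/√(LC) = 1/√(6.40 mH · 167 nF) = 30600 rad/s.
ζ = (R/2)·√(C/L) = (293/2)·√(167 nF/6.40 mH) = 0.748.
The damped frequency ω_d = ω_n√(1−ζ²) = 20300 rad/s.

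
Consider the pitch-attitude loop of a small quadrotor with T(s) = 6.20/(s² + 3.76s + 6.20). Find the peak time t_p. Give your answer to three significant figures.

t_p ≈ 1.92 s

Comparing the denominator to s² + 2ζω_n s + ω_n²: ω_n = √6.20 = 2.49 rad/s, and 2ζω_n = 3.76 so ζ = 3.76/(2·2.49) = 0.755.
The damped frequency ω_d = ω_n√(1−ζ²) = 1.63 rad/s. Then t_p = π/ω_d = 1.92 s.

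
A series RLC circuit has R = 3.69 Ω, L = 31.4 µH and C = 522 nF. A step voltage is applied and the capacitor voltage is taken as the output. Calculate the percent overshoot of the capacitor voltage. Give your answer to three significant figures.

For a series RLC circuit (capacitor voltage as output), ω_n = 1/√(LC) = 1/√(31.4 µH · 522 nF) = 247000 rad/s.
ζ = (R/2)·√(C/L) = (3.69/2)·√(522 nF/31.4 µH) = 0.238.
%OS = 100 e^{−πζ/√(1−ζ²)} with ζ = 0.238 gives 46.3%.

%OS ≈ 46.3%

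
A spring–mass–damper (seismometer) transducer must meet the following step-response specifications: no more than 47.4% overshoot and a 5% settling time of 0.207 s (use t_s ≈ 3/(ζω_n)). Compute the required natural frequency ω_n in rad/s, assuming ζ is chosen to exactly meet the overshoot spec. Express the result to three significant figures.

Inverting the overshoot relation: ζ = |ln 0.474|/√(π² + ln²0.474) = 0.231.
From t_s ≈ 3/(ζω_n): ω_n = 3/(ζ·t_s) = 3/(0.231·0.207) = 62.7 rad/s.

ω_n ≈ 62.7 rad/s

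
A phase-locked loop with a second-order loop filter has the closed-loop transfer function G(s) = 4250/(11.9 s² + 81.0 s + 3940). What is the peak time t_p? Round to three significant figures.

t_p ≈ 0.176 s

Dividing through by 11.9: denominator becomes s² + 6.807 s + 331.1.
So ω_n = √331.1 = 18.2 rad/s and ζ = 6.807/(2·18.2) = 0.187.
The damped frequency ω_d = ω_n√(1−ζ²) = 17.9 rad/s. t_p = π/ω_d = 0.176 s.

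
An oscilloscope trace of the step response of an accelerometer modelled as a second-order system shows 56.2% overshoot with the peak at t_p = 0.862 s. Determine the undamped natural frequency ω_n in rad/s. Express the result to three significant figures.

From the overshoot, ζ = −ln(OS)/√(π²+ln²(OS)) = 0.180.
t_p = π/ω_d ⇒ ω_d = 3.64 rad/s; then ω_n = ω_d/√(1−ζ²) = 3.71 rad/s.

ω_n ≈ 3.71 rad/s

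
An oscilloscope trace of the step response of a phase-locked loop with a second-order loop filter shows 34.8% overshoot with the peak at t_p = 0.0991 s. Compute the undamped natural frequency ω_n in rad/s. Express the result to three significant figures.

ζ from %OS: ζ = |ln 0.348|/√(π²+ln²0.348) = 0.318.
t_p = π/ω_d ⇒ ω_d = 31.7 rad/s; then ω_n = ω_d/√(1−ζ²) = 33.4 rad/s.

ω_n ≈ 33.4 rad/s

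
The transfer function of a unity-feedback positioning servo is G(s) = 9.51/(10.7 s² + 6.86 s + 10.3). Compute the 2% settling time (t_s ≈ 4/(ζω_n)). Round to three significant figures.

Dividing through by 10.7: denominator becomes s² + 0.6411 s + 0.9626.
So ω_n = √0.9626 = 0.981 rad/s and ζ = 0.6411/(2·0.981) = 0.327.
t_s ≈ 4/(ζω_n) = 12.5 s.

t_s ≈ 12.5 s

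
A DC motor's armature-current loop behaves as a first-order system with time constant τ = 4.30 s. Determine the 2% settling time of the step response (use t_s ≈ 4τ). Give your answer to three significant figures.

t_s ≈ 4τ = 17.2 s.

t_s ≈ 17.2 s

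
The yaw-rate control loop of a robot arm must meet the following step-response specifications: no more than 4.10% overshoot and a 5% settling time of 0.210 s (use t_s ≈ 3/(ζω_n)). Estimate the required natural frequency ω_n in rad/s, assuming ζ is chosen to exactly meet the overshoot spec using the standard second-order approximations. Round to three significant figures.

Inverting the overshoot relation: ζ = |ln 0.0410|/√(π² + ln²0.0410) = 0.713.
Then ω_n = 3/(ζ t_s) = 3/(0.713 × 0.210) = 20.0 rad/s.

ω_n ≈ 20.0 rad/s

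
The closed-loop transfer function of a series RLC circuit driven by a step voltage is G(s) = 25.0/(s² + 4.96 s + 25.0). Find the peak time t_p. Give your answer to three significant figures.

t_p ≈ 0.724 s

Matching coefficients with s² + 2ζω_n s + ω_n² gives ω_n² = 25.0 ⇒ ω_n = 5.00 rad/s, and ζ = 4.96/(2ω_n) = 0.496.
The damped frequency ω_d = ω_n√(1−ζ²) = 4.34 rad/s. Then t_p = π/ω_d = 0.724 s.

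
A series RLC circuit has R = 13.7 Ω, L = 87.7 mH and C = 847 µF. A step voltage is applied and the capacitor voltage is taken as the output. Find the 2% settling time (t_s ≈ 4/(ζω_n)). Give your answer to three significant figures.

For a series RLC circuit (capacitor voltage as output), ω_n = 1/√(LC) = 1/√(87.7 mH · 847 µF) = 116 rad/s.
ζ = (R/2)·√(C/L) = (13.7/2)·√(847 µF/87.7 mH) = 0.673.
t_s ≈ 4/(ζω_n) = 0.0512 s.

t_s ≈ 0.0512 s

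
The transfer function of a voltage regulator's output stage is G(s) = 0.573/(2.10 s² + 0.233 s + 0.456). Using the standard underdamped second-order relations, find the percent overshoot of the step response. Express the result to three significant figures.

%OS ≈ 68.6%

Dividing through by 2.10: denominator becomes s² + 0.1110 s + 0.2171.
So ω_n = √0.2171 = 0.466 rad/s and ζ = 0.1110/(2·0.466) = 0.119.
Overshoot: exp(−π·0.119/√(1−0.119²)) = 0.686, i.e. 68.6%.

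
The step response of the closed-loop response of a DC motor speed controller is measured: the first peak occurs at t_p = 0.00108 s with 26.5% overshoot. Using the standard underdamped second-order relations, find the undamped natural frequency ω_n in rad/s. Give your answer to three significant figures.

The overshoot fixes ζ = −ln(OS)/√(π²+ln²(OS)) = 0.389.
t_p = π/ω_d ⇒ ω_d = 2910 rad/s; then ω_n = ω_d/√(1−ζ²) = 3160 rad/s.

ω_n ≈ 3160 rad/s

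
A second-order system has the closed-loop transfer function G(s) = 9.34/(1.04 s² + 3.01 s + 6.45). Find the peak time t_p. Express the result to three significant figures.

Dividing through by 1.04: denominator becomes s² + 2.894 s + 6.202.
So ω_n = √6.202 = 2.49 rad/s and ζ = 2.894/(2·2.49) = 0.581.
The damped frequency ω_d = ω_n√(1−ζ²) = 2.03 rad/s. t_p = π/ω_d = 1.55 s.

t_p ≈ 1.55 s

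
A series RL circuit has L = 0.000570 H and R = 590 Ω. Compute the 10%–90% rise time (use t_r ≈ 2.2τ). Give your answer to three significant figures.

t_r ≈ 0.00000213 s

τ = L/R = 0.000570/590 = 0.000000966 s.
t_r ≈ 2.2τ = 0.00000213 s.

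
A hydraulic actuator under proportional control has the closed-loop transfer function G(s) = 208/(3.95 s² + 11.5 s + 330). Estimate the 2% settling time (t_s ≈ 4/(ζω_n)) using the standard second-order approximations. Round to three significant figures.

t_s ≈ 2.75 s

Dividing through by 3.95: denominator becomes s² + 2.911 s + 83.54.
So ω_n = √83.54 = 9.14 rad/s and ζ = 2.911/(2·9.14) = 0.159.
t_s ≈ 4/(ζω_n) = 2.75 s.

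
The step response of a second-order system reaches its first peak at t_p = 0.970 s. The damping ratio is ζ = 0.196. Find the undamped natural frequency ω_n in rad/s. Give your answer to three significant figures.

Peak time t_p = π/ω_d, so ω_d = π/t_p = π/0.970 = 3.24 rad/s.
ω_n = ω_d/√(1−ζ²) = 3.24/√0.962 = 3.30 rad/s.

ω_n ≈ 3.30 rad/s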